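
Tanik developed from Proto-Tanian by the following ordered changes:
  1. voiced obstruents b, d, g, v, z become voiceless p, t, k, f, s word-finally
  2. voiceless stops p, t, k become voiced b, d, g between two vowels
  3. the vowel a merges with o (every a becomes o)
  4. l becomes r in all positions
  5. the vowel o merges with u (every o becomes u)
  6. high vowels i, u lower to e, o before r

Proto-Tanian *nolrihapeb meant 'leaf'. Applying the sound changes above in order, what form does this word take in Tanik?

norrihubep

Tanik: *nolrihapeb
  nolrihapeb → nolrihapep   [final devoicing]
  nolrihapep → nolrihabep   [intervocalic voicing]
  nolrihabep → nolrihobep   [vowel merger]
  nolrihobep → norrihobep   [unconditioned shift]
  norrihobep → nurrihubep   [vowel merger]
  nurrihubep → norrihubep   [pre-rhotic lowering]
  giving Tanik norrihubep.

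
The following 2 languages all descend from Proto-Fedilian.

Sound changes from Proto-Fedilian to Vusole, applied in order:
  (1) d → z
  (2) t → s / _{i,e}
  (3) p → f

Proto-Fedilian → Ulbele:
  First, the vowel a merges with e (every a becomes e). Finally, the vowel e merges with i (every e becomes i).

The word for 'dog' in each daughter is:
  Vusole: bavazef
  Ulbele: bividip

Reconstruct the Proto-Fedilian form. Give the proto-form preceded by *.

*bavadep

Position 4: Vusole has a, Ulbele has i. Vusole preserves a here (none of its changes turn any other segment into a), so the proto-segment is *a.
Position 7: Vusole has f, Ulbele has p. Ulbele preserves p here (none of its changes turn any other segment into p), so the proto-segment is *p.
This points to *bavadep. Verify forward in each daughter:
Vusole: *bavadep > bavazep > bavazef  (by unconditioned shift, unconditioned shift)
Ulbele: *bavadep
  bavadep → bevedep   [vowel merger]
  bevedep → bividip   [vowel merger]
  giving Ulbele bividip.
No other proto-form is consistent with every reflex, so the reconstruction is *bavadep.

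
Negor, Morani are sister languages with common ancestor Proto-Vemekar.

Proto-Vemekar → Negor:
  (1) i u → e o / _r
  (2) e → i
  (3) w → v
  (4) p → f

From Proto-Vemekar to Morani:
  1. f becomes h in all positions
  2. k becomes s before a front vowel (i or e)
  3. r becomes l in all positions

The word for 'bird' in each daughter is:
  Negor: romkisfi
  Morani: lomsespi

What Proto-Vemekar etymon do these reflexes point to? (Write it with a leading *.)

*romkespi

Position 1: Negor has r, Morani has l. Negor preserves r here (none of its changes turn any other segment into r), so the proto-segment is *r.
Position 4: Negor has k, Morani has s. Negor preserves k here (none of its changes turn any other segment into k), so the proto-segment is *k.
This points to *romkespi. Verify forward in each daughter:
Negor: start from *romkespi.
  rule 1: no change — romkespi
  rule 2 (vowel merger): romkespi → romkispi
  rule 3: no change — romkispi
  rule 4 (unconditioned shift): romkispi → romkisfi
  ⇒ Negor romkisfi
Morani: *romkespi
  romkespi (rule 1 does not apply)
  romkespi → romsespi   [palatalisation]
  romsespi → lomsespi   [unconditioned shift]
  giving Morani lomsespi.
No other proto-form is consistent with every reflex, so the reconstruction is *romkespi.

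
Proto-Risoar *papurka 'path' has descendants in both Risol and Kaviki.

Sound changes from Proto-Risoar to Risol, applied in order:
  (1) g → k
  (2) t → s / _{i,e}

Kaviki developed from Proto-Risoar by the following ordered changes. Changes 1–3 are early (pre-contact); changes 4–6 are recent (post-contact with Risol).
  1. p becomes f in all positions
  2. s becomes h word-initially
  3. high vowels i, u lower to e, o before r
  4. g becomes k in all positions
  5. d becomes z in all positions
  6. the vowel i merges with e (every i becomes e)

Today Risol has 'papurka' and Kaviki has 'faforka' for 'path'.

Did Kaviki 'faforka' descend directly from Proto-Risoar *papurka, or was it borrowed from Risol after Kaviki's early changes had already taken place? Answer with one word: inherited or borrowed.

inherited

If inherited, *papurka would pass through all of Kaviki's changes:
Kaviki: *papurka > fafurka > faforka  (by unconditioned shift, pre-rhotic lowering)
If borrowed from Risol 'papurka' after the early changes, it would undergo only the recent ones:
  rule 4 (unconditioned shift): no change (papurka)
  rule 5 (unconditioned shift): no change (papurka)
  rule 6 (vowel merger): no change (papurka)
  ⇒ as a loan: papurka
Kaviki 'faforka' matches the inherited outcome exactly, so it is an inherited cognate, not a loan.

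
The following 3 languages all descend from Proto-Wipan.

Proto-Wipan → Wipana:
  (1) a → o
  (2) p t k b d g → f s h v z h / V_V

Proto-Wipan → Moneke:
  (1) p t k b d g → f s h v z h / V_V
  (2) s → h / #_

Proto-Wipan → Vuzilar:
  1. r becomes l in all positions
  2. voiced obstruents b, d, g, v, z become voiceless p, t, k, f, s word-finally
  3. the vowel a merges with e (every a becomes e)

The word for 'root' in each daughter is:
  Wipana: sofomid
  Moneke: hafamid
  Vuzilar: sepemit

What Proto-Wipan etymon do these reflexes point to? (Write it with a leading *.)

Position 4: Wipana has o, Moneke has a, Vuzilar has e. Moneke preserves a here (none of its changes turn any other segment into a), so the proto-segment is *a.
Position 7: Wipana has d, Moneke has d, Vuzilar has t. Wipana preserves d here (none of its changes turn any other segment into d), so the proto-segment is *d.
Position 2: Wipana has o, Moneke has a, Vuzilar has e. Moneke preserves a here (none of its changes turn any other segment into a), so the proto-segment is *a.
This points to *sapamid. Verify forward in each daughter:
Wipana: *sapamid > sopomid > sofomid  (by vowel merger, intervocalic lenition)
Moneke: start from *sapamid.
  rule 1 (intervocalic lenition): sapamid → safamid
  rule 2 (debuccalisation): safamid → hafamid
  ⇒ Moneke hafamid
Vuzilar: start from *sapamid.
  rule 1: no change — sapamid
  rule 2 (final devoicing): sapamid → sapamit
  rule 3 (vowel merger): sapamit → sepemit
  ⇒ Vuzilar sepemit
No other proto-form is consistent with every reflex, so the reconstruction is *sapamid.

*sapamid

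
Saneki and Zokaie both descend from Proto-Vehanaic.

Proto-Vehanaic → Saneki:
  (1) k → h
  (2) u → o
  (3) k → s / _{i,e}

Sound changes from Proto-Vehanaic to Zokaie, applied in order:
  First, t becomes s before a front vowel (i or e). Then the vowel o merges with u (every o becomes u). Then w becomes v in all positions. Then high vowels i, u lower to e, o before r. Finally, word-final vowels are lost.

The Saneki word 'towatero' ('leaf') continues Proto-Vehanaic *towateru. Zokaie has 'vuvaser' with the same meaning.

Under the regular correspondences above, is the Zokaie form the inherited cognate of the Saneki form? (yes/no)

Derive the expected Zokaie reflex of *towateru:
Zokaie: start from *towateru.
  rule 1 (palatalisation): towateru → towaseru
  rule 2 (vowel merger): towaseru → tuwaseru
  rule 3 (unconditioned shift): tuwaseru → tuvaseru
  rule 4: no change — tuvaseru
  rule 5 (apocope): tuvaseru → tuvaser
  ⇒ Zokaie tuvaser
The regular Zokaie reflex would be 'tuvaser', but the attested form is 'vuvaser'. The correspondence is irregular, so they are not cognates (the Zokaie form has a different source).

no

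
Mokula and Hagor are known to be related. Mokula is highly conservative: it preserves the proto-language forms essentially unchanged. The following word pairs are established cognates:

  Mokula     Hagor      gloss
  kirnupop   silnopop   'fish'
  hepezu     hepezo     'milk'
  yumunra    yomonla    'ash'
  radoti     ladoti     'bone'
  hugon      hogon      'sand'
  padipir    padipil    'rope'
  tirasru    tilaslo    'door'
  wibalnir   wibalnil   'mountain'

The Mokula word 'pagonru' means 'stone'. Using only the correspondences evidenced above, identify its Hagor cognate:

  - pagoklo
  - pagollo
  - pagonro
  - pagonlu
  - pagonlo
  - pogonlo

tirasru ~ tilaslo — Mokula r corresponds to Hagor l after a consonant, before a back vowel.
hepezu ~ hepezo, tirasru ~ tilaslo — Mokula u corresponds to Hagor o word-finally.
Applying these to Mokula 'pagonru':
  pagonru → pagonlu   (r→l after a consonant, before a back vowel)
  pagonlu → pagonlo   (u→o word-finally)
So the Hagor cognate is 'pagonlo'.

pagonlo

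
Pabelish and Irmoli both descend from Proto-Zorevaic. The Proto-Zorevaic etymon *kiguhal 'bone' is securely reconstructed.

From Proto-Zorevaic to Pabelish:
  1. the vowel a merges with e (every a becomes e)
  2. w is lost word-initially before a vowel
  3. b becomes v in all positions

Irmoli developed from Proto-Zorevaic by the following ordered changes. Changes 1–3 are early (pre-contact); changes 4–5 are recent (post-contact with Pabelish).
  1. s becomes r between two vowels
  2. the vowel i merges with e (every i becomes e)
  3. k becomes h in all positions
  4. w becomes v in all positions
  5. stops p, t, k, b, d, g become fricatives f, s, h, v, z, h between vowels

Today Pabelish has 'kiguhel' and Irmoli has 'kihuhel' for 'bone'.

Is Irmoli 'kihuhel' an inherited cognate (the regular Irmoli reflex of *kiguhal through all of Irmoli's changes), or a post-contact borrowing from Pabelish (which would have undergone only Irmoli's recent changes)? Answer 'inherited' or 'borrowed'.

borrowed

If inherited, *kiguhal would pass through all of Irmoli's changes:
Irmoli: start from *kiguhal.
  rule 1: no change — kiguhal
  rule 2 (vowel merger): kiguhal → keguhal
  rule 3 (unconditioned shift): keguhal → heguhal
  rule 4: no change — heguhal
  rule 5 (intervocalic lenition): heguhal → hehuhal
  ⇒ Irmoli hehuhal
If borrowed from Pabelish 'kiguhel' after the early changes, it would undergo only the recent ones:
  rule 4 (unconditioned shift): no change (kiguhel)
  rule 5 (intervocalic lenition): kiguhel → kihuhel
  ⇒ as a loan: kihuhel
Irmoli 'kihuhel' matches the loan outcome 'kihuhel', not the inherited 'hehuhal' — it skipped the early Irmoli changes, so it was borrowed from Pabelish.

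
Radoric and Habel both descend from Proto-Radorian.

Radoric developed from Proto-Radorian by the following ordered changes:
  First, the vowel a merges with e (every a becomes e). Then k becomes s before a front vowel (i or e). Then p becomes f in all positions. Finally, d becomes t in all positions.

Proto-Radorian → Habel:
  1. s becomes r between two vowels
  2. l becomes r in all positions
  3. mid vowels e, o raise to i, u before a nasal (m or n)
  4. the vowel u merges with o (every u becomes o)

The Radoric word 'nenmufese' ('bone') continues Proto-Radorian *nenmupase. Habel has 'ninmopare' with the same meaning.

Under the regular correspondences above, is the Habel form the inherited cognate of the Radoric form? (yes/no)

yes

Derive the expected Habel reflex of *nenmupase:
Habel: start from *nenmupase.
  rule 1 (rhotacism): nenmupase → nenmupare
  rule 2: no change — nenmupare
  rule 3 (pre-nasal raising): nenmupare → ninmupare
  rule 4 (vowel merger): ninmupare → ninmopare
  ⇒ Habel ninmopare
Habel 'ninmopare' matches the regular reflex exactly, so the pair is cognate.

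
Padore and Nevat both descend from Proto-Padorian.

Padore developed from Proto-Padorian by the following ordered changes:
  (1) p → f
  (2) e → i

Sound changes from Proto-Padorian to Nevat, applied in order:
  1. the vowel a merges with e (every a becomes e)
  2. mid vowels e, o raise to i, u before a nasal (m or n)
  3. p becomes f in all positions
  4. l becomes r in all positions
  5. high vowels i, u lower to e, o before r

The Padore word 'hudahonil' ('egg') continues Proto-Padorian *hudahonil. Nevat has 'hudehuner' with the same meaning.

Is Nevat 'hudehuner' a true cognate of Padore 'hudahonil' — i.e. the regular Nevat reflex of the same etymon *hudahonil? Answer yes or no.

yes

Derive the expected Nevat reflex of *hudahonil:
Nevat: start from *hudahonil.
  rule 1 (vowel merger): hudahonil → hudehonil
  rule 2 (pre-nasal raising): hudehonil → hudehunil
  rule 3: no change — hudehunil
  rule 4 (unconditioned shift): hudehunil → hudehunir
  rule 5 (pre-rhotic lowering): hudehunir → hudehuner
  ⇒ Nevat hudehuner
Nevat 'hudehuner' matches the regular reflex exactly, so the pair is cognate.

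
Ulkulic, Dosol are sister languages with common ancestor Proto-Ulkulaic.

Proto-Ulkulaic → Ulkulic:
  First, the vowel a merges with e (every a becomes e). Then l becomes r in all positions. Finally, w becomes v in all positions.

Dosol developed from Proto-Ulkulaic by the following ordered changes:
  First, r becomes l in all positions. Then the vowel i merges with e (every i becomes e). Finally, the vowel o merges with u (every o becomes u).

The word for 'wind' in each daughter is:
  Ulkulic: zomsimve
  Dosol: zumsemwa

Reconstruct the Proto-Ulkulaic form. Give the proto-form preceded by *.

*zomsimwa

Position 7: Ulkulic has v, Dosol has w. Dosol preserves w here (none of its changes turn any other segment into w), so the proto-segment is *w.
Position 8: Ulkulic has e, Dosol has a. Dosol preserves a here (none of its changes turn any other segment into a), so the proto-segment is *a.
This points to *zomsimwa. Verify forward in each daughter:
Ulkulic: *zomsimwa
  zomsimwa → zomsimwe   [vowel merger]
  zomsimwe (rule 2 does not apply)
  zomsimwe → zomsimve   [unconditioned shift]
  giving Ulkulic zomsimve.
Dosol: *zomsimwa > zomsemwa > zumsemwa  (by vowel merger, vowel merger)
Only *zomsimwa yields all of Ulkulic zomsimve, Dosol zumsemwa.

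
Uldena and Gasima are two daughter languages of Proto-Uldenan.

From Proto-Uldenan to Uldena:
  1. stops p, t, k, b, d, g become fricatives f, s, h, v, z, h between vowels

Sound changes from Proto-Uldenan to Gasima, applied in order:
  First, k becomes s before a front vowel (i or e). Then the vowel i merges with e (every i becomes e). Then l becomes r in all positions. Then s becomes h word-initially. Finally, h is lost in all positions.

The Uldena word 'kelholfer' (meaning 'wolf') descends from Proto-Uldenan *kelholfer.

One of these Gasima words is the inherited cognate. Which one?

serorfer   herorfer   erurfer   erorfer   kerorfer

Gasima: *kelholfer
  kelholfer → selholfer   [palatalisation]
  selholfer (rule 2 does not apply)
  selholfer → serhorfer   [unconditioned shift]
  serhorfer → herhorfer   [debuccalisation]
  herhorfer → erorfer   [h-loss]
  giving Gasima erorfer.

erorfer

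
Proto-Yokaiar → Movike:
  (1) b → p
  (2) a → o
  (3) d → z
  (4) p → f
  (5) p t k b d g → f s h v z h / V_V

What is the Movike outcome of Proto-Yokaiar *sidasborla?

Movike: start from *sidasborla.
  rule 1 (unconditioned shift): sidasborla → sidasporla
  rule 2 (vowel merger): sidasporla → sidosporlo
  rule 3 (unconditioned shift): sidosporlo → sizosporlo
  rule 4 (unconditioned shift): sizosporlo → sizosforlo
  rule 5: no change — sizosforlo
  ⇒ Movike sizosforlo

sizosforlo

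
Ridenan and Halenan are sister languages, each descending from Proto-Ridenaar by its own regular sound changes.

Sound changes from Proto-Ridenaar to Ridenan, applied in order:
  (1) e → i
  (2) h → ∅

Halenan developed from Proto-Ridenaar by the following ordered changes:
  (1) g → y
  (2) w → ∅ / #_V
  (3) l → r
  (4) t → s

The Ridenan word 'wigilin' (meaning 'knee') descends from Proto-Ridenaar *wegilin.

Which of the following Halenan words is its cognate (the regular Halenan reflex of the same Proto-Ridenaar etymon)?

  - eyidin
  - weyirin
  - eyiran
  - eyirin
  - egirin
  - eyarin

eyirin

Halenan: *wegilin
  wegilin → weyilin   [unconditioned shift]
  weyilin → eyilin   [glide loss]
  eyilin → eyirin   [unconditioned shift]
  eyirin (rule 4 does not apply)
  giving Halenan eyirin.
Only 'eyirin' matches the regular Halenan development of *wegilin.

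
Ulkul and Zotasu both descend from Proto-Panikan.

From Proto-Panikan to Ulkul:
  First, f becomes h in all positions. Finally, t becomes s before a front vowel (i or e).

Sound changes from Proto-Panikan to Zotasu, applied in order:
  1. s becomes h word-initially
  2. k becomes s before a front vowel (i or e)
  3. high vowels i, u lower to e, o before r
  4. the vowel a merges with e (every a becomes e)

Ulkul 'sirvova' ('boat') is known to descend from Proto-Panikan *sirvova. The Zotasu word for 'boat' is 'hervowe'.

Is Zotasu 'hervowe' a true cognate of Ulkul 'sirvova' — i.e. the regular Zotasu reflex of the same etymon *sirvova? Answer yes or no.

Derive the expected Zotasu reflex of *sirvova:
Zotasu: *sirvova > hirvova > hervova > hervove  (by debuccalisation, pre-rhotic lowering, vowel merger)
The regular Zotasu reflex would be 'hervove', but the attested form is 'hervowe'. The correspondence is irregular, so they are not cognates (the Zotasu form has a different source).

no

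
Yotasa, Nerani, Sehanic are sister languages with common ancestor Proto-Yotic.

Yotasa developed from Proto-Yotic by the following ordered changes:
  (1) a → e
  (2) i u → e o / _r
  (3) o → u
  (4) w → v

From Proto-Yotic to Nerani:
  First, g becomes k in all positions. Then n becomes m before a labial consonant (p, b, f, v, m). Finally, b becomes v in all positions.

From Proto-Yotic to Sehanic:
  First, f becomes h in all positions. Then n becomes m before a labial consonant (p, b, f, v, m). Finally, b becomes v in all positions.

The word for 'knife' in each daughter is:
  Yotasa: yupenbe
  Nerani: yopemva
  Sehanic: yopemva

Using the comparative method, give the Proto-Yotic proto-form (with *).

Position 6: Yotasa has b, Nerani has v, Sehanic has v. Yotasa preserves b here (none of its changes turn any other segment into b), so the proto-segment is *b.
Position 5: Yotasa has n, Nerani has m, Sehanic has m. Yotasa preserves n here (none of its changes turn any other segment into n), so the proto-segment is *n.
Verify the candidate proto-form against each daughter:
Yotasa: *yopenba > yopenbe > yupenbe  (by vowel merger, vowel merger)
Nerani: start from *yopenba.
  rule 1: no change — yopenba
  rule 2 (nasal place assimilation): yopenba → yopemba
  rule 3 (unconditioned shift): yopemba → yopemva
  ⇒ Nerani yopemva
Sehanic: *yopenba > yopemba > yopemva  (by nasal place assimilation, unconditioned shift)
*yopenba is the unique common source.

*yopenba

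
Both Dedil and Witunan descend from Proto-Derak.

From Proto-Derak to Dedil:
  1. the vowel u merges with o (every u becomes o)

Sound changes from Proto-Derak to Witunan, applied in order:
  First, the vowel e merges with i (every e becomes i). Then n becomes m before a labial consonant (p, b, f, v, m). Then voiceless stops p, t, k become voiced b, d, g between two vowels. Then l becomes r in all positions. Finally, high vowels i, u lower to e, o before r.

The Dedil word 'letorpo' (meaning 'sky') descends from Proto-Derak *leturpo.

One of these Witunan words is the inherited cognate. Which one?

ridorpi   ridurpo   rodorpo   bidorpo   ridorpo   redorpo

ridorpo

Witunan: *leturpo
  leturpo → liturpo   [vowel merger]
  liturpo (rule 2 does not apply)
  liturpo → lidurpo   [intervocalic voicing]
  lidurpo → ridurpo   [unconditioned shift]
  ridurpo → ridorpo   [pre-rhotic lowering]
  giving Witunan ridorpo.
The other candidates each miss or misapply at least one Witunan change.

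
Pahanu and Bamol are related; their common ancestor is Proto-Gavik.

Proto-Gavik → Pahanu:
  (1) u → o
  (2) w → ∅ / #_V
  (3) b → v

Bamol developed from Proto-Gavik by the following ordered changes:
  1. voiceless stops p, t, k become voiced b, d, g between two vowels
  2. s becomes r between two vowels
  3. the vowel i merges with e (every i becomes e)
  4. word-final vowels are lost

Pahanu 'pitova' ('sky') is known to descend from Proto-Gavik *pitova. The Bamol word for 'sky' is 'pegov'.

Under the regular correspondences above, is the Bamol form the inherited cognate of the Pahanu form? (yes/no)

Derive the expected Bamol reflex of *pitova:
Bamol: *pitova
  pitova → pidova   [intervocalic voicing]
  pidova (rule 2 does not apply)
  pidova → pedova   [vowel merger]
  pedova → pedov   [apocope]
  giving Bamol pedov.
The regular Bamol reflex would be 'pedov', but the attested form is 'pegov'. The correspondence is irregular, so they are not cognates (the Bamol form has a different source).

no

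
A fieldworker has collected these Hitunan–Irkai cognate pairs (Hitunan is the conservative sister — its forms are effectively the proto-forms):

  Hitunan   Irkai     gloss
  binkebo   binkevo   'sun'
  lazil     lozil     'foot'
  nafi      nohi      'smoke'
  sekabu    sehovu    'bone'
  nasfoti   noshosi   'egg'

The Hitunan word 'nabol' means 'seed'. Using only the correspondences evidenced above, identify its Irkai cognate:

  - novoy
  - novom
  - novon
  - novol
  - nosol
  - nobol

novol

sekabu ~ sehovu — Hitunan a corresponds to Irkai o after a consonant, before a labial obstruent.
binkebo ~ binkevo — Hitunan b corresponds to Irkai v between vowels (before a back vowel).
Applying these to Hitunan 'nabol':
  nabol → nobol   (a→o after a consonant, before a labial obstruent)
  nobol → novol   (b→v between vowels (before a back vowel))
So the Irkai cognate is 'novol'.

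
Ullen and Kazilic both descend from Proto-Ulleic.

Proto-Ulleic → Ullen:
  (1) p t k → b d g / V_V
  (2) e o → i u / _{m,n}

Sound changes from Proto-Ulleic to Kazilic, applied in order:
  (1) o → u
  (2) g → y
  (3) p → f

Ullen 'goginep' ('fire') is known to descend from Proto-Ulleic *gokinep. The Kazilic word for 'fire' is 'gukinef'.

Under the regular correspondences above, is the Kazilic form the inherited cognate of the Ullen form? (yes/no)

no

Derive the expected Kazilic reflex of *gokinep:
Kazilic: start from *gokinep.
  rule 1 (vowel merger): gokinep → gukinep
  rule 2 (unconditioned shift): gukinep → yukinep
  rule 3 (unconditioned shift): yukinep → yukinef
  ⇒ Kazilic yukinef
The regular Kazilic reflex would be 'yukinef', but the attested form is 'gukinef'. The correspondence is irregular, so they are not cognates (the Kazilic form has a different source).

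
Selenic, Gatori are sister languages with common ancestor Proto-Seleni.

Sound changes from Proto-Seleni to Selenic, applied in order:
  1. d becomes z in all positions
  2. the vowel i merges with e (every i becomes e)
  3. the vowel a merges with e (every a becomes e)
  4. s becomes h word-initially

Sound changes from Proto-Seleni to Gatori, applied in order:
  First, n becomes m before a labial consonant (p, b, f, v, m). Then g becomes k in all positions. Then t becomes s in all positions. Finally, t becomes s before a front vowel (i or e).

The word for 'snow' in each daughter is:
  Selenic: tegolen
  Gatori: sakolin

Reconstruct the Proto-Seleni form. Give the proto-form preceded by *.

*tagolin

Position 3: Selenic has g, Gatori has k. Selenic preserves g here (none of its changes turn any other segment into g), so the proto-segment is *g.
Position 1: Selenic has t, Gatori has s. Selenic preserves t here (none of its changes turn any other segment into t), so the proto-segment is *t.
Position 6: Selenic has e, Gatori has i. Gatori preserves i here (none of its changes turn any other segment into i), so the proto-segment is *i.
Verify the candidate proto-form against each daughter:
Selenic: *tagolin
  tagolin (rule 1 does not apply)
  tagolin → tagolen   [vowel merger]
  tagolen → tegolen   [vowel merger]
  tegolen (rule 4 does not apply)
  giving Selenic tegolen.
Gatori: *tagolin > takolin > sakolin  (by unconditioned shift, unconditioned shift)
*tagolin is the unique common source.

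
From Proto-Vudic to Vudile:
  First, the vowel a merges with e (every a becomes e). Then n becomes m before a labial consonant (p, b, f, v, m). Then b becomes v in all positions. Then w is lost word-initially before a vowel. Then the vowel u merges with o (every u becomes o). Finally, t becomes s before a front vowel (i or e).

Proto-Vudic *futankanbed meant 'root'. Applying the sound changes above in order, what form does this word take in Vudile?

Vudile: *futankanbed
  futankanbed → futenkenbed   [vowel merger]
  futenkenbed → futenkembed   [nasal place assimilation]
  futenkembed → futenkemved   [unconditioned shift]
  futenkemved (rule 4 does not apply)
  futenkemved → fotenkemved   [vowel merger]
  fotenkemved → fosenkemved   [palatalisation]
  giving Vudile fosenkemved.

fosenkemved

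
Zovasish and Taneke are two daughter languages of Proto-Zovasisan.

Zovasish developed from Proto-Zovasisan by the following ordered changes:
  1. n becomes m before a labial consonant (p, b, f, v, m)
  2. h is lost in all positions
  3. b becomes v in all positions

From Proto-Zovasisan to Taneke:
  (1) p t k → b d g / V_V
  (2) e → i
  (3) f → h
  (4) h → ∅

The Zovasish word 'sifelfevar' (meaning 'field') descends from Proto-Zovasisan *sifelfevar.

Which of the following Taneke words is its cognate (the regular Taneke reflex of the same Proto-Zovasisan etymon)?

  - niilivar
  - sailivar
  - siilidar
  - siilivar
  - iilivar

siilivar

Taneke: *sifelfevar
  sifelfevar (rule 1 does not apply)
  sifelfevar → sifilfivar   [vowel merger]
  sifilfivar → sihilhivar   [unconditioned shift]
  sihilhivar → siilivar   [h-loss]
  giving Taneke siilivar.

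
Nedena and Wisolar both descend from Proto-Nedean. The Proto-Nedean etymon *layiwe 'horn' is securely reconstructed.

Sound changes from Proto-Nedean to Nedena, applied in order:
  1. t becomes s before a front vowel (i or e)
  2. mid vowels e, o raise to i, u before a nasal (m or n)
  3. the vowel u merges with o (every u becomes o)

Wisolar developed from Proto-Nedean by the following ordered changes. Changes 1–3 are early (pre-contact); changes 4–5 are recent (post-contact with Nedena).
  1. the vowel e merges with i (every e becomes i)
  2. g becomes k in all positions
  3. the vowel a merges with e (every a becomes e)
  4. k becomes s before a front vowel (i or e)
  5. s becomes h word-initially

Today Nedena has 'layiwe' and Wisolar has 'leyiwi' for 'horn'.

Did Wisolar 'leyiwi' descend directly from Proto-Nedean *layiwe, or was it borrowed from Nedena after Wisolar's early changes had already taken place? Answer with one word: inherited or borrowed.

If inherited, *layiwe would pass through all of Wisolar's changes:
Wisolar: start from *layiwe.
  rule 1 (vowel merger): layiwe → layiwi
  rule 2: no change — layiwi
  rule 3 (vowel merger): layiwi → leyiwi
  rule 4: no change — leyiwi
  rule 5: no change — leyiwi
  ⇒ Wisolar leyiwi
If borrowed from Nedena 'layiwe' after the early changes, it would undergo only the recent ones:
  rule 4 (palatalisation): no change (layiwe)
  rule 5 (debuccalisation): no change (layiwe)
  ⇒ as a loan: layiwe
Wisolar 'leyiwi' matches the inherited outcome exactly, so it is an inherited cognate, not a loan.

inherited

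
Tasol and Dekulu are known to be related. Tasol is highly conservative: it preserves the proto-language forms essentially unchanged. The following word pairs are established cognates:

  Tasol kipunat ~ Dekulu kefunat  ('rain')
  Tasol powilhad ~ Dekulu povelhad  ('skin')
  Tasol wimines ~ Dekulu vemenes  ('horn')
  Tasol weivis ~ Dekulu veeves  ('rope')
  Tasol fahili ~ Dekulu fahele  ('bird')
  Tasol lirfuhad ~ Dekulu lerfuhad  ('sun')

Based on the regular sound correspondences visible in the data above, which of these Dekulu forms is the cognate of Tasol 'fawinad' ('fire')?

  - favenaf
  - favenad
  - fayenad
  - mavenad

powilhad ~ povelhad — Tasol w corresponds to Dekulu v between vowels (before a front vowel).
wimines ~ vemenes — Tasol i corresponds to Dekulu e after a consonant, before a nasal.
Applying these to Tasol 'fawinad':
  fawinad → favinad   (w→v between vowels (before a front vowel))
  favinad → favenad   (i→e after a consonant, before a nasal)
So the Dekulu cognate is 'favenad'.

favenad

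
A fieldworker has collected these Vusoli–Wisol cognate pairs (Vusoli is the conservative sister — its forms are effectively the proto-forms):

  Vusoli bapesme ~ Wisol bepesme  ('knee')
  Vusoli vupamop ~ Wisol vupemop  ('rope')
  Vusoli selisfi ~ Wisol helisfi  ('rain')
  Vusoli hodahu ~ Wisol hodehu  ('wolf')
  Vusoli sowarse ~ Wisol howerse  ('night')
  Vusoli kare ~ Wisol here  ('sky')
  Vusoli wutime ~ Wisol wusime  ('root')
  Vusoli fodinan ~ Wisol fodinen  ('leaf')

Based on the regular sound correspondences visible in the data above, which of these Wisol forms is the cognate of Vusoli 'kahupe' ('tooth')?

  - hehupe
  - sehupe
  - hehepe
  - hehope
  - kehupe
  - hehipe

kare ~ here — Vusoli k corresponds to Wisol h word-initially before a back vowel.
hodahu ~ hodehu — Vusoli a corresponds to Wisol e after a consonant, before a consonant other than r, m, n, p, b, f, v.
Applying these to Vusoli 'kahupe':
  kahupe → hahupe   (k→h word-initially before a back vowel)
  hahupe → hehupe   (a→e after a consonant, before a consonant other than r, m, n, p, b, f, v)
So the Wisol cognate is 'hehupe'.

hehupe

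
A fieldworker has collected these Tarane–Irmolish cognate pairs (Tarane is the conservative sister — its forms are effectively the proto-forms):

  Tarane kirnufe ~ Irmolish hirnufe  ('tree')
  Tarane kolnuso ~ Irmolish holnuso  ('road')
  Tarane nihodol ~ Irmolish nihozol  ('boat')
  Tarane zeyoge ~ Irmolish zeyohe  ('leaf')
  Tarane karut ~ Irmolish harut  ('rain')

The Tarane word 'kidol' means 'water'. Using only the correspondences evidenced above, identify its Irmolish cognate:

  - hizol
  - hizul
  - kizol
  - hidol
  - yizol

kirnufe ~ hirnufe — Tarane k corresponds to Irmolish h word-initially before a front vowel.
nihodol ~ nihozol — Tarane d corresponds to Irmolish z between vowels (before a back vowel).
Applying these to Tarane 'kidol':
  kidol → hidol   (k→h word-initially before a front vowel)
  hidol → hizol   (d→z between vowels (before a back vowel))
So the Irmolish cognate is 'hizol'.

hizol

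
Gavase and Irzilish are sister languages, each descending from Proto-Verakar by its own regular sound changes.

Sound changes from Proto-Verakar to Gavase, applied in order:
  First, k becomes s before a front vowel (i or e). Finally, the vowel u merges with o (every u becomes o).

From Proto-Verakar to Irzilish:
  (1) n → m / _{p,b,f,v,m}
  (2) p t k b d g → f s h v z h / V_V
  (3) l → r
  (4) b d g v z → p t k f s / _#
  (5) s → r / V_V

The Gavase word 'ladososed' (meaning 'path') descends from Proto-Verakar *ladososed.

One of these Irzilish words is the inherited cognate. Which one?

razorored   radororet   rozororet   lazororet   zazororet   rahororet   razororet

Irzilish: *ladososed
  ladososed (rule 1 does not apply)
  ladososed → lazososed   [intervocalic lenition]
  lazososed → razososed   [unconditioned shift]
  razososed → razososet   [final devoicing]
  razososet → razororet   [rhotacism]
  giving Irzilish razororet.
The other candidates each miss or misapply at least one Irzilish change.

razororet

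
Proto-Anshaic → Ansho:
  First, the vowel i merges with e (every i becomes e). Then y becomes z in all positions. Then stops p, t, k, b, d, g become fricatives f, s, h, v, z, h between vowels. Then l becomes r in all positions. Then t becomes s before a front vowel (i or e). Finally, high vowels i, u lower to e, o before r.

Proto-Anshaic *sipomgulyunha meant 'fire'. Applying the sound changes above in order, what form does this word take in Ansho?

sefomgorzunha

Ansho: *sipomgulyunha > sepomgulyunha > sepomgulzunha > sefomgulzunha > sefomgurzunha > sefomgorzunha  (by vowel merger, unconditioned shift, intervocalic lenition, unconditioned shift, pre-rhotic lowering)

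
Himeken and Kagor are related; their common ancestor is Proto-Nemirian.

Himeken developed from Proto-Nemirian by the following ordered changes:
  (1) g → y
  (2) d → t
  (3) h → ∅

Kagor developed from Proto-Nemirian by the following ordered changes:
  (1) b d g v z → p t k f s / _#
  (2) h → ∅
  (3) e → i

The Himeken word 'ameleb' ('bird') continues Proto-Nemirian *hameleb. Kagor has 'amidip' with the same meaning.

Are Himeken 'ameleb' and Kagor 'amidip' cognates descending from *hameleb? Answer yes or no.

Derive the expected Kagor reflex of *hameleb:
Kagor: *hameleb > hamelep > amelep > amilip  (by final devoicing, h-loss, vowel merger)
The regular Kagor reflex would be 'amilip', but the attested form is 'amidip'. The correspondence is irregular, so they are not cognates (the Kagor form has a different source).

no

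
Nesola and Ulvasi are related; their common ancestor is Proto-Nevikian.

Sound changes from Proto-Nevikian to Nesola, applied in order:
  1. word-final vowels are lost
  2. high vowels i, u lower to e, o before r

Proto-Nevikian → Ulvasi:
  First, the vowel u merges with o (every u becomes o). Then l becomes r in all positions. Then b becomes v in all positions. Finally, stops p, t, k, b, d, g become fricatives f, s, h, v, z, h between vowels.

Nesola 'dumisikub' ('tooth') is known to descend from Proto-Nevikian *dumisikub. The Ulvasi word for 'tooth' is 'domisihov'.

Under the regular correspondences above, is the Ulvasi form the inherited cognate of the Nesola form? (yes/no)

yes

Derive the expected Ulvasi reflex of *dumisikub:
Ulvasi: *dumisikub
  dumisikub → domisikob   [vowel merger]
  domisikob (rule 2 does not apply)
  domisikob → domisikov   [unconditioned shift]
  domisikov → domisihov   [intervocalic lenition]
  giving Ulvasi domisihov.
Ulvasi 'domisihov' matches the regular reflex exactly, so the pair is cognate.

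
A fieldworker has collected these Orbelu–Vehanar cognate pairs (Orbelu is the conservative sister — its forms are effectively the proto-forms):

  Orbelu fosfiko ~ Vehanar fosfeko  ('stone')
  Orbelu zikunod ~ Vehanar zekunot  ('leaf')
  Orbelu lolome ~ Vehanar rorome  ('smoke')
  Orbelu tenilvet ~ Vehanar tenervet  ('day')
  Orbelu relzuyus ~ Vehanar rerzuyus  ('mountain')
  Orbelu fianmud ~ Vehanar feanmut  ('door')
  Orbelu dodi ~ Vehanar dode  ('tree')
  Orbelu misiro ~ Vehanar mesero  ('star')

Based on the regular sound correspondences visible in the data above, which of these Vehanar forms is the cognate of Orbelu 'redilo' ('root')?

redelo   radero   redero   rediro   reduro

fosfiko ~ fosfeko, zikunod ~ zekunot — Orbelu i corresponds to Vehanar e after a consonant, before a consonant other than r, m, n, p, b, f, v.
lolome ~ rorome — Orbelu l corresponds to Vehanar r between vowels (before a back vowel).
Applying these to Orbelu 'redilo':
  redilo → redelo   (i→e after a consonant, before a consonant other than r, m, n, p, b, f, v)
  redelo → redero   (l→r between vowels (before a back vowel))
So the Vehanar cognate is 'redero'.

redero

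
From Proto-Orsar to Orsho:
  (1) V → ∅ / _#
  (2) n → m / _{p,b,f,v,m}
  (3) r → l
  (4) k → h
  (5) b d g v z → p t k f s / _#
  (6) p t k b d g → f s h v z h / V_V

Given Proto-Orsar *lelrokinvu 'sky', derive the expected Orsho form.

lellohimf

Orsho: start from *lelrokinvu.
  rule 1 (apocope): lelrokinvu → lelrokinv
  rule 2 (nasal place assimilation): lelrokinv → lelrokimv
  rule 3 (unconditioned shift): lelrokimv → lellokimv
  rule 4 (unconditioned shift): lellokimv → lellohimv
  rule 5 (final devoicing): lellohimv → lellohimf
  rule 6: no change — lellohimf
  ⇒ Orsho lellohimf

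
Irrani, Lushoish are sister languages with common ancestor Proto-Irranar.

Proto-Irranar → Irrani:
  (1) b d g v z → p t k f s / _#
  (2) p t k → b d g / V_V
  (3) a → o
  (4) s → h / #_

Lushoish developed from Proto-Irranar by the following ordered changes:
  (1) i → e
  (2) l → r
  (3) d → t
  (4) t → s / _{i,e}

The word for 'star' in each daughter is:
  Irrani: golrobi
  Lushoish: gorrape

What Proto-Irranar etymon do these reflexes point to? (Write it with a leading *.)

*golrapi

Position 7: Irrani has i, Lushoish has e. Irrani preserves i here (none of its changes turn any other segment into i), so the proto-segment is *i.
Position 3: Irrani has l, Lushoish has r. Irrani preserves l here (none of its changes turn any other segment into l), so the proto-segment is *l.
This points to *golrapi. Verify forward in each daughter:
Irrani: start from *golrapi.
  rule 1: no change — golrapi
  rule 2 (intervocalic voicing): golrapi → golrabi
  rule 3 (vowel merger): golrabi → golrobi
  rule 4: no change — golrobi
  ⇒ Irrani golrobi
Lushoish: start from *golrapi.
  rule 1 (vowel merger): golrapi → golrape
  rule 2 (unconditioned shift): golrape → gorrape
  rule 3: no change — gorrape
  rule 4: no change — gorrape
  ⇒ Lushoish gorrape
Only *golrapi yields all of Irrani golrobi, Lushoish gorrape.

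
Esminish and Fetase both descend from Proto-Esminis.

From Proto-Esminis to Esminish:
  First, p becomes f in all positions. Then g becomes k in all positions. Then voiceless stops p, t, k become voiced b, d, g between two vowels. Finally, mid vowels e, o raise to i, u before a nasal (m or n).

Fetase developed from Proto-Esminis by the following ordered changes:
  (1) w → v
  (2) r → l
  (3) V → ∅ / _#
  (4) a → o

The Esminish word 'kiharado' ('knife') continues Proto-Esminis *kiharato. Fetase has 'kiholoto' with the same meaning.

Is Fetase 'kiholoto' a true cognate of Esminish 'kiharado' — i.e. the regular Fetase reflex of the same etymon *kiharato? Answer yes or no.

Derive the expected Fetase reflex of *kiharato:
Fetase: *kiharato
  kiharato (rule 1 does not apply)
  kiharato → kihalato   [unconditioned shift]
  kihalato → kihalat   [apocope]
  kihalat → kiholot   [vowel merger]
  giving Fetase kiholot.
The regular Fetase reflex would be 'kiholot', but the attested form is 'kiholoto'. The correspondence is irregular, so they are not cognates (the Fetase form has a different source).

no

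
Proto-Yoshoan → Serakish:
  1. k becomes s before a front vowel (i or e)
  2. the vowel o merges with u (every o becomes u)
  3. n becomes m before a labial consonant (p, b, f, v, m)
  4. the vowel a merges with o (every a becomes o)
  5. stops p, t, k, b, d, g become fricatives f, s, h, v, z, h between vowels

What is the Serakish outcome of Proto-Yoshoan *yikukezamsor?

Serakish: *yikukezamsor > yikusezamsor > yikusezamsur > yikusezomsur > yihusezomsur  (by palatalisation, vowel merger, vowel merger, intervocalic lenition)

yihusezomsur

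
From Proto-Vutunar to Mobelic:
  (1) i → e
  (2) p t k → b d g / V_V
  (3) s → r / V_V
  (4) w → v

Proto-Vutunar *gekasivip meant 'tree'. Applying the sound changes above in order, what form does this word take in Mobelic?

gegarevep

Mobelic: start from *gekasivip.
  rule 1 (vowel merger): gekasivip → gekasevep
  rule 2 (intervocalic voicing): gekasevep → gegasevep
  rule 3 (rhotacism): gegasevep → gegarevep
  rule 4: no change — gegarevep
  ⇒ Mobelic gegarevep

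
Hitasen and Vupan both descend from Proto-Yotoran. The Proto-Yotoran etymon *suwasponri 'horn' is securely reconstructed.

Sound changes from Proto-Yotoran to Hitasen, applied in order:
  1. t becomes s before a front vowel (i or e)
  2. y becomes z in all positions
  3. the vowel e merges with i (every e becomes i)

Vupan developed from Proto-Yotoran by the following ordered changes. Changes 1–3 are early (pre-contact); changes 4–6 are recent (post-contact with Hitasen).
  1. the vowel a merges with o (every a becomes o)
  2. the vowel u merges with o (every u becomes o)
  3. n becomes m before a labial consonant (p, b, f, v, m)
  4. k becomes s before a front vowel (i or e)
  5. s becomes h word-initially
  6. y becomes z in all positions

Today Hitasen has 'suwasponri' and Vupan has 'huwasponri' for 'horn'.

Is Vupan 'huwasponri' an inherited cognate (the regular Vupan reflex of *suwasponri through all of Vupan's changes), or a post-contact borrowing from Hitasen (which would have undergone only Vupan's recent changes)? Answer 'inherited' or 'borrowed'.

borrowed

If inherited, *suwasponri would pass through all of Vupan's changes:
Vupan: *suwasponri
  suwasponri → suwosponri   [vowel merger]
  suwosponri → sowosponri   [vowel merger]
  sowosponri (rule 3 does not apply)
  sowosponri (rule 4 does not apply)
  sowosponri → howosponri   [debuccalisation]
  howosponri (rule 6 does not apply)
  giving Vupan howosponri.
If borrowed from Hitasen 'suwasponri' after the early changes, it would undergo only the recent ones:
  rule 4 (palatalisation): no change (suwasponri)
  rule 5 (debuccalisation): suwasponri → huwasponri
  rule 6 (unconditioned shift): no change (huwasponri)
  ⇒ as a loan: huwasponri
Vupan 'huwasponri' matches the loan outcome 'huwasponri', not the inherited 'howosponri' — it skipped the early Vupan changes, so it was borrowed from Hitasen.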